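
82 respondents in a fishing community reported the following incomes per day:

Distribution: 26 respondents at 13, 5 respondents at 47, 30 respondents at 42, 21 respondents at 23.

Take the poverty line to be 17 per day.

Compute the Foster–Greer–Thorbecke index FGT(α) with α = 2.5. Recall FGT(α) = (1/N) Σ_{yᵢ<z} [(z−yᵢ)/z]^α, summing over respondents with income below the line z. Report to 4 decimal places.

0.0085

Below the line: 26×13 (q = 26 of N = 82).
Shortfall ratios: (17−13)/17 = 0.2353 (×26).
Raised to α = 2.5: 0.02686 (×26).
Sum = 0.698234; FGT(2.5) = 0.698234 / 82 = 0.0085.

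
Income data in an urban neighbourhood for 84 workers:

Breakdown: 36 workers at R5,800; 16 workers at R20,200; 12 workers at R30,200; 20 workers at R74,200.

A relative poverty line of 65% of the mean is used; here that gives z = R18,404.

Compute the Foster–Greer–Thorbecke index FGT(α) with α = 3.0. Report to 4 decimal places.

Incomes under z: 36×R5,800 (q = 36 of N = 84).
Normalized shortfalls: (18404−5800)/18404 = 0.6849 (×36).
Raised to α = 3.0: 0.32121 (×36).
Sum = 11.563545; FGT(3.0) = 11.563545 / 84 = 0.1377.

0.1377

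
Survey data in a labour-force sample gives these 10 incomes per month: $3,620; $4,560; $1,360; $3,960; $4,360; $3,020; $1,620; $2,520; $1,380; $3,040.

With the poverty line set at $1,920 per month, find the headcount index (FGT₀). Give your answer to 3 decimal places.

0.300

3 of the 10 people have income below $1,920.
H = 3/10 = 0.300.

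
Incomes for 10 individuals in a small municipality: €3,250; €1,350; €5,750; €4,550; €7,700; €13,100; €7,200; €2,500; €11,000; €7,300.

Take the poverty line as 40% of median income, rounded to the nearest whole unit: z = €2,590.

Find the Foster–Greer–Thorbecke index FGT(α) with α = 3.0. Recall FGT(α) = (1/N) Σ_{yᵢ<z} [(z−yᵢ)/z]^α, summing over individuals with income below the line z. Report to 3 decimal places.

0.011

Below the line: €1,350, €2,500 (q = 2 of N = 10).
Gap ratios (z−y)/z: (2590−1350)/2590 = 0.4788; (2590−2500)/2590 = 0.0347.
Raised to α = 3.0: 0.10974; 0.00004.
Sum = 0.109782; FGT(3.0) = 0.109782 / 10 = 0.011.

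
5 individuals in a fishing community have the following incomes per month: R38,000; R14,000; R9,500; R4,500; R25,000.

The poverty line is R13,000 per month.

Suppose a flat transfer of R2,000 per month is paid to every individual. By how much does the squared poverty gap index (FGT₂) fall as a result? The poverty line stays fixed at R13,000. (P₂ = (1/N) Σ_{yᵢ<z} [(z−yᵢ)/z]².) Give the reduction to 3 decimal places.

0.047

Before: below the line — R4,500, R9,500; squared poverty gap index (FGT₂) = 0.10000.
After the R2,000 transfer: below the line — R6,500, R11,500; squared poverty gap index (FGT₂) = 0.05266.
Reduction = 0.10000 − 0.05266 = 0.047.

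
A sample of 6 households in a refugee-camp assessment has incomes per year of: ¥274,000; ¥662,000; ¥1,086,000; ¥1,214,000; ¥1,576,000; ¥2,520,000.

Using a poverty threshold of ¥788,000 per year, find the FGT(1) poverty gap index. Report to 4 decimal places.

0.1354

Incomes under z: ¥274,000, ¥662,000 (q = 2 of N = 6).
Normalized shortfalls: (788000−274000)/788000 = 0.6523; (788000−662000)/788000 = 0.1599.
Σ = 0.812183. Dividing by the full population N = 6 gives P₁ = 0.1354.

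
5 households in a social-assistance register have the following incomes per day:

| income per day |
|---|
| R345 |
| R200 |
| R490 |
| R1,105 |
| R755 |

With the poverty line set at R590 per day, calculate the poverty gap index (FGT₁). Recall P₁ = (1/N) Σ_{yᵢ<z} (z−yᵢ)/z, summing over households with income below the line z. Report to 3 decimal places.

0.249

Below z: R200, R345, R490 (q = 3 of N = 5).
Gap ratios (z−y)/z: (590−200)/590 = 0.6610; (590−345)/590 = 0.4153; (590−490)/590 = 0.1695.
Sum of shortfalls = 1.245763; P₁ averages over all N: 1.245763 / 5 = 0.249.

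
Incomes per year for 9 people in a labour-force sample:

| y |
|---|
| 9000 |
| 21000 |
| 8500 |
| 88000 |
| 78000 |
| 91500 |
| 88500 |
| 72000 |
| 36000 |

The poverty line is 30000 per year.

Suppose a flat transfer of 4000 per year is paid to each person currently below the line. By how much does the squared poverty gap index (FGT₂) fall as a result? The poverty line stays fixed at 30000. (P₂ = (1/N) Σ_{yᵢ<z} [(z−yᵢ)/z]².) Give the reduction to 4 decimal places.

0.0449

Before: below the line — 8500, 9000, 21000; squared poverty gap index (FGT₂) = 0.121512.
After the 4000 transfer: below the line — 12500, 13000, 25000; squared poverty gap index (FGT₂) = 0.076574.
Reduction = 0.121512 − 0.076574 = 0.0449.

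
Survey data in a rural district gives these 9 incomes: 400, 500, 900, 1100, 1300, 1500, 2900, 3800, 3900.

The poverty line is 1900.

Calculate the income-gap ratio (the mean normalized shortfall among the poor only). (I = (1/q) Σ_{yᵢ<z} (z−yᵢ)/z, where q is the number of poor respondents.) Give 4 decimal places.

Below z: 400, 500, 900, 1100, 1300, 1500 (q = 6 of N = 9).
Shortfall ratios (z−y)/z: 0.7895, 0.7368, 0.5263, 0.4211, 0.3158, 0.2105; sum = 3.000000.
I averages over the q = 6 poor units only: 3.000000 / 6 = 0.5000.

0.5000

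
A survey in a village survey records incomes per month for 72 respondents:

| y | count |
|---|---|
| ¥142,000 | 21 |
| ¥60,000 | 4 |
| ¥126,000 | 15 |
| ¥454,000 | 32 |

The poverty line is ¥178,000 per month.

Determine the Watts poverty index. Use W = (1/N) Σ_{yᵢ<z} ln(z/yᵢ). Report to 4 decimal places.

Below the line: 4×¥60,000, 15×¥126,000, 21×¥142,000 (q = 40 of N = 72).
Log gaps: ln(178000/60000) = 1.0874 (×4); ln(178000/126000) = 0.3455 (×15); ln(178000/142000) = 0.2260 (×21).
W = 14.277367 / 72 = 0.1983.

0.1983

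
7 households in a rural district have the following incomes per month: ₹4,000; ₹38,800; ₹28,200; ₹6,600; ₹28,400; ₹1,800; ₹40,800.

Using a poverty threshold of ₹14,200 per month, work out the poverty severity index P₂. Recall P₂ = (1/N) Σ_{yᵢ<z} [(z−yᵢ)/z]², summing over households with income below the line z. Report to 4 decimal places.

0.2236

Below z: ₹1,800, ₹4,000, ₹6,600 (q = 3 of N = 7).
Relative gaps: (14200−1800)/14200 = 0.8732; (14200−4000)/14200 = 0.7183; (14200−6600)/14200 = 0.5352.
Squared: 0.7625; 0.5160; 0.2865.
Sum = 1.564967; P₂ = 1.564967 / 7 = 0.2236.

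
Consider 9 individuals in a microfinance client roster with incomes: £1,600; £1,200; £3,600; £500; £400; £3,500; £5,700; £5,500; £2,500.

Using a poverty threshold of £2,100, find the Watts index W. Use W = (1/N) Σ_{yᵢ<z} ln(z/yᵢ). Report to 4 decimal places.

Poor units: £400, £500, £1,200, £1,600 (q = 4 of N = 9).
Log shortfalls: ln(2100/400) = 1.6582; ln(2100/500) = 1.4351; ln(2100/1200) = 0.5596; ln(2100/1600) = 0.2719.
W = 3.924862 / 9 = 0.4361.

0.4361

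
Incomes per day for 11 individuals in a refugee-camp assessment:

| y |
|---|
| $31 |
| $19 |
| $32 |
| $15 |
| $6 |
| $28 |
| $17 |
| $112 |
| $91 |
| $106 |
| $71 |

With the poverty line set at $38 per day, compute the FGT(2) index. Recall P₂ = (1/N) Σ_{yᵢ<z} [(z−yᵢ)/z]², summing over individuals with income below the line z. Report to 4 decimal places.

Below z: $6, $15, $17, $19, $28, $31, $32 (q = 7 of N = 11).
Relative gaps: (38−6)/38 = 0.8421; (38−15)/38 = 0.6053; (38−17)/38 = 0.5526; (38−19)/38 = 0.5000; (38−28)/38 = 0.2632; (38−31)/38 = 0.1842; (38−32)/38 = 0.1579.
Squared: 0.7091; 0.3663; 0.3054; 0.2500; 0.0693; 0.0339; 0.0249.
Sum = 1.759003; P₂ = 1.759003 / 11 = 0.1599.

0.1599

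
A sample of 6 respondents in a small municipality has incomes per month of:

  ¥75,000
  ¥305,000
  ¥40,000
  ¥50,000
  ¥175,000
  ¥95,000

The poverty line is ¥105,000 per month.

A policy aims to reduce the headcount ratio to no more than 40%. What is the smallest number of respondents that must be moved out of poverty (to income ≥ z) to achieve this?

4 of the 6 respondents are poor, so H = 4/6 = 0.667.
A headcount ratio of at most 40% allows at most ⌊0.40 × 6⌋ = 2 poor respondents.
So at least 4 − 2 = 2 must be lifted.

2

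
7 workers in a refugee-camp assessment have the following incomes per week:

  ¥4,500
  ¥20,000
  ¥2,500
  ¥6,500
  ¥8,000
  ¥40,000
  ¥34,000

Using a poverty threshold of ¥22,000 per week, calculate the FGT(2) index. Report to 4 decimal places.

Incomes under z: ¥2,500, ¥4,500, ¥6,500, ¥8,000, ¥20,000 (q = 5 of N = 7).
Shortfall ratios: (22000−2500)/22000 = 0.8864; (22000−4500)/22000 = 0.7955; (22000−6500)/22000 = 0.7045; (22000−8000)/22000 = 0.6364; (22000−20000)/22000 = 0.0909.
Squared: 0.7856; 0.6327; 0.4964; 0.4050; 0.0083.
Sum = 2.327996; P₂ = 2.327996 / 7 = 0.3326.

0.3326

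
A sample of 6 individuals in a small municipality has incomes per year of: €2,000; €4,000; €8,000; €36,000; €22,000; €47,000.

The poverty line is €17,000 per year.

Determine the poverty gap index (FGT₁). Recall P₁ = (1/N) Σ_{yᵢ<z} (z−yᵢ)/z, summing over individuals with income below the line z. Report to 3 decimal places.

Incomes under z: €2,000, €4,000, €8,000 (q = 3 of N = 6).
Normalized shortfalls: (17000−2000)/17000 = 0.8824; (17000−4000)/17000 = 0.7647; (17000−8000)/17000 = 0.5294.
Sum of shortfalls = 2.176471; P₁ averages over all N: 2.176471 / 6 = 0.363.

0.363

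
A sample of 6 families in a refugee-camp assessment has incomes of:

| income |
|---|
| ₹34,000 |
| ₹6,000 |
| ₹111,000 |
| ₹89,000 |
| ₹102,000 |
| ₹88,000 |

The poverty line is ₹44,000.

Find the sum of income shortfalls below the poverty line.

Below the line: ₹6,000, ₹34,000 (q = 2 of N = 6).
Individual gaps: 44000−6000 = 38000; 44000−34000 = 10000.
Aggregate gap = ₹48,000.

₹48,000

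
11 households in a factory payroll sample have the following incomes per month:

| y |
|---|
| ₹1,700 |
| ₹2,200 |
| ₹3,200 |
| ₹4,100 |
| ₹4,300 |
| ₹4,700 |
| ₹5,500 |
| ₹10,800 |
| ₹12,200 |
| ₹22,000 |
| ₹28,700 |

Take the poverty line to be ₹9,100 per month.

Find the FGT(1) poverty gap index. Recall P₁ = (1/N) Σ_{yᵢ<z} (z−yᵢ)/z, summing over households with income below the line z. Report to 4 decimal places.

Below z: ₹1,700, ₹2,200, ₹3,200, ₹4,100, ₹4,300, ₹4,700, ₹5,500 (q = 7 of N = 11).
Normalized shortfalls: (9100−1700)/9100 = 0.8132; (9100−2200)/9100 = 0.7582; (9100−3200)/9100 = 0.6484; (9100−4100)/9100 = 0.5495; (9100−4300)/9100 = 0.5275; (9100−4700)/9100 = 0.4835; (9100−5500)/9100 = 0.3956.
Sum of shortfalls = 4.175824; P₁ averages over all N: 4.175824 / 11 = 0.3796.

0.3796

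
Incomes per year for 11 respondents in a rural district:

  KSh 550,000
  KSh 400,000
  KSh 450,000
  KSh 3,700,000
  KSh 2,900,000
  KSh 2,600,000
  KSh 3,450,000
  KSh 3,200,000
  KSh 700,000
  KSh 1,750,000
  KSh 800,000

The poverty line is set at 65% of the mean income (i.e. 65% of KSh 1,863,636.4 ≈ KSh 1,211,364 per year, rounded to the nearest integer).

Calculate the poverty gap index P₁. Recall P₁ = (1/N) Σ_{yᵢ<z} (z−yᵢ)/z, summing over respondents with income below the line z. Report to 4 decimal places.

Poor units: KSh 400,000, KSh 450,000, KSh 550,000, KSh 700,000, KSh 800,000 (q = 5 of N = 11).
Shortfall ratios: (1211364−400000)/1211364 = 0.6698; (1211364−450000)/1211364 = 0.6285; (1211364−550000)/1211364 = 0.5460; (1211364−700000)/1211364 = 0.4221; (1211364−800000)/1211364 = 0.3396.
Sum of shortfalls = 2.606004; P₁ averages over all N: 2.606004 / 11 = 0.2369.

0.2369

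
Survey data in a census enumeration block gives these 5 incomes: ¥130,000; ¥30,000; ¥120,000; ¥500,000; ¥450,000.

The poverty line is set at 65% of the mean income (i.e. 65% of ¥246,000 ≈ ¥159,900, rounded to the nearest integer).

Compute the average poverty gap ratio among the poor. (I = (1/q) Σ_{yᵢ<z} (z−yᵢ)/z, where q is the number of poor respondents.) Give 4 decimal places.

0.4163

Below z: ¥30,000, ¥120,000, ¥130,000 (q = 3 of N = 5).
Relative gaps: 0.8124, 0.2495, 0.1870; sum = 1.248906.
The income-gap ratio divides by q (the poor only): 1.248906 / 3 = 0.4163.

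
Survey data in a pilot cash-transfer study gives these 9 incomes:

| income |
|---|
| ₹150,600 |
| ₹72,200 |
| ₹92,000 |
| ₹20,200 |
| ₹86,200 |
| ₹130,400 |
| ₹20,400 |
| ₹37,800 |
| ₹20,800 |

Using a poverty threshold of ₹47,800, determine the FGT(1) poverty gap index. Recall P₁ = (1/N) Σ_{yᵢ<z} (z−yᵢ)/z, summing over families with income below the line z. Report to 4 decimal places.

Poor units: ₹20,200, ₹20,400, ₹20,800, ₹37,800 (q = 4 of N = 9).
Normalized shortfalls: (47800−20200)/47800 = 0.5774; (47800−20400)/47800 = 0.5732; (47800−20800)/47800 = 0.5649; (47800−37800)/47800 = 0.2092.
Σ = 1.924686. Dividing by the full population N = 9 gives P₁ = 0.2139.

0.2139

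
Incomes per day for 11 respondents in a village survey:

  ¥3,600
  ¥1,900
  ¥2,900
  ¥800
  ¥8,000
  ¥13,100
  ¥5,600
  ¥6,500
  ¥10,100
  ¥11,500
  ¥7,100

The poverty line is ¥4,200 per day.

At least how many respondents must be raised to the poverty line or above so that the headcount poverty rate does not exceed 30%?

4 of the 11 respondents are poor, so H = 4/11 = 0.364.
A headcount ratio of at most 30% allows at most ⌊0.30 × 11⌋ = 3 poor respondents.
So at least 4 − 3 = 1 must be lifted.

1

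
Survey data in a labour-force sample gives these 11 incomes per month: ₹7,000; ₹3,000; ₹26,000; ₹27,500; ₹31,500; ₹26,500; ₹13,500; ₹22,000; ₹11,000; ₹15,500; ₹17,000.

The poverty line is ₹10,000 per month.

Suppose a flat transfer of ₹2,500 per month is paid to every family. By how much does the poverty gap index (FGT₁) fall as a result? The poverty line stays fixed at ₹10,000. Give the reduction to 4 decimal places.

0.0455

Before: below the line — ₹3,000, ₹7,000; poverty gap index (FGT₁) = 0.090909.
After the ₹2,500 transfer: below the line — ₹5,500, ₹9,500; poverty gap index (FGT₁) = 0.045455.
Reduction = 0.090909 − 0.045455 = 0.0455.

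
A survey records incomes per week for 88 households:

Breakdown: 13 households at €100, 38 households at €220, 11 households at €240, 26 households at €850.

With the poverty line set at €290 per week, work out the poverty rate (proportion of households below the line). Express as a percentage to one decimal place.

70.5%

62 of the 88 households have income below €290.
H = 62/88 = 70.5%.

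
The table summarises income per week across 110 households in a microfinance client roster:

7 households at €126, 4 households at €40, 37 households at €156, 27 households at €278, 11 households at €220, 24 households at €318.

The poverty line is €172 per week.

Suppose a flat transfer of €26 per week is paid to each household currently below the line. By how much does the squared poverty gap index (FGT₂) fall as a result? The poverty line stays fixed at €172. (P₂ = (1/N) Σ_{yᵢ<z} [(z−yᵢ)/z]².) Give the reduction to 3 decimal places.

Before: below the line — 4×€40, 7×€126, 37×€156; squared poverty gap index (FGT₂) = 0.02888.
After the €26 transfer: below the line — 4×€66, 7×€152; squared poverty gap index (FGT₂) = 0.01467.
Reduction = 0.02888 − 0.01467 = 0.014.

0.014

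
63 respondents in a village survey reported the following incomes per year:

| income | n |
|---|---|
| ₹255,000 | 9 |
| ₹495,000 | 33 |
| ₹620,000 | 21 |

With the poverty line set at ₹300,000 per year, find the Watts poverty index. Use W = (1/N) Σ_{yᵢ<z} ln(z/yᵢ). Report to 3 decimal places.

Below the line: 9×₹255,000 (q = 9 of N = 63).
Log gaps: ln(300000/255000) = 0.1625 (×9).
W = 1.462670 / 63 = 0.023.

0.023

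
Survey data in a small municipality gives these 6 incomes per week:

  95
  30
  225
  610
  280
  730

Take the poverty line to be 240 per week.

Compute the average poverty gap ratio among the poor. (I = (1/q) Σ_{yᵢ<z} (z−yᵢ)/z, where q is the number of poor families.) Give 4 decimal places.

Incomes under z: 30, 95, 225 (q = 3 of N = 6).
Relative gaps: 0.8750, 0.6042, 0.0625; sum = 1.541667.
I averages over the q = 3 poor units only: 1.541667 / 3 = 0.5139.

0.5139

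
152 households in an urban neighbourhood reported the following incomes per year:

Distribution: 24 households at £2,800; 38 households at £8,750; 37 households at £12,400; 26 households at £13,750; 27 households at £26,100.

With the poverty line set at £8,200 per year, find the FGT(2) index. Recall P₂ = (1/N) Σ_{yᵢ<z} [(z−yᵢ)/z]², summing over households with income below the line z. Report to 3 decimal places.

Below z: 24×£2,800 (q = 24 of N = 152).
Gap ratios (z−y)/z: (8200−2800)/8200 = 0.6585 (×24).
Squared: 0.4337 (×24).
Sum = 10.408090; P₂ = 10.408090 / 152 = 0.068.

0.068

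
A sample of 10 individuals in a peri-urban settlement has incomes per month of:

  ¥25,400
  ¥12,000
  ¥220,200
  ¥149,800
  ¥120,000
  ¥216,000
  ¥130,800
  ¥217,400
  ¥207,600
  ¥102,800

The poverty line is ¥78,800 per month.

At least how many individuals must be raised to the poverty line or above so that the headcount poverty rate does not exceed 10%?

2 of the 10 individuals are poor, so H = 2/10 = 0.200.
A headcount ratio of at most 10% allows at most ⌊0.10 × 10⌋ = 1 poor individuals.
So at least 2 − 1 = 1 must be lifted.

1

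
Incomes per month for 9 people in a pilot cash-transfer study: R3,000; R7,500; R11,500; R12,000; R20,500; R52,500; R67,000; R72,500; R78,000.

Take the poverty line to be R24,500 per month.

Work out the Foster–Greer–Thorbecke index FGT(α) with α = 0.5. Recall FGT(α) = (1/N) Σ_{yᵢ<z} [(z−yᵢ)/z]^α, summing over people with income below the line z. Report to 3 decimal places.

0.402

Poor units: R3,000, R7,500, R11,500, R12,000, R20,500 (q = 5 of N = 9).
Gap ratios (z−y)/z: (24500−3000)/24500 = 0.8776; (24500−7500)/24500 = 0.6939; (24500−11500)/24500 = 0.5306; (24500−12000)/24500 = 0.5102; (24500−20500)/24500 = 0.1633.
Raised to α = 0.5: 0.93678; 0.83299; 0.72843; 0.71429; 0.40406.
Sum = 3.616548; FGT(0.5) = 3.616548 / 9 = 0.402.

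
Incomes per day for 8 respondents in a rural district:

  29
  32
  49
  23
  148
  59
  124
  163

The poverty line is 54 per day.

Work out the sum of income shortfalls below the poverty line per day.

83

Below z: 23, 29, 32, 49 (q = 4 of N = 8).
Individual gaps: 54−23 = 31; 54−29 = 25; 54−32 = 22; 54−49 = 5.
Aggregate gap = 83.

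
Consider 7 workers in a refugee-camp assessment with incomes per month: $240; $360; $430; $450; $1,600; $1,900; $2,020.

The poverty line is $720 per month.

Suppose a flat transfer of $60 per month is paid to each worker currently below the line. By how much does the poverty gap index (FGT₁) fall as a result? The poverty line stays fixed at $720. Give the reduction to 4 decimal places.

Before: below the line — $240, $360, $430, $450; poverty gap index (FGT₁) = 0.277778.
After the $60 transfer: below the line — $300, $420, $490, $510; poverty gap index (FGT₁) = 0.230159.
Reduction = 0.277778 − 0.230159 = 0.0476.

0.0476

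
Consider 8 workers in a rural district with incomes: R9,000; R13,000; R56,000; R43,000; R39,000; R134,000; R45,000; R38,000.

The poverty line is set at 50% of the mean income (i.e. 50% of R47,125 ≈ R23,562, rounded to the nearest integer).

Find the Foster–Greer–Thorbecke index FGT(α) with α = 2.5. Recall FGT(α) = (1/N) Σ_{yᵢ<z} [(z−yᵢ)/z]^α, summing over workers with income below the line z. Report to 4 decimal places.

Incomes under z: R9,000, R13,000 (q = 2 of N = 8).
Gap ratios (z−y)/z: (23562−9000)/23562 = 0.6180; (23562−13000)/23562 = 0.4483.
Raised to α = 2.5: 0.30028; 0.13453.
Sum = 0.434812; FGT(2.5) = 0.434812 / 8 = 0.0544.

0.0544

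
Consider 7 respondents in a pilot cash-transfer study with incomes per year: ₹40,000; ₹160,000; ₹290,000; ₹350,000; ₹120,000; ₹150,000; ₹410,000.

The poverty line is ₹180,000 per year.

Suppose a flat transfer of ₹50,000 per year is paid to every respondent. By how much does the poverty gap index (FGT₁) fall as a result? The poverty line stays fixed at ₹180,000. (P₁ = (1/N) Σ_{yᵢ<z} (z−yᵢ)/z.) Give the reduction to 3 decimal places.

Before: below the line — ₹40,000, ₹120,000, ₹150,000, ₹160,000; poverty gap index (FGT₁) = 0.19841.
After the ₹50,000 transfer: below the line — ₹90,000, ₹170,000; poverty gap index (FGT₁) = 0.07937.
Reduction = 0.19841 − 0.07937 = 0.119.

0.119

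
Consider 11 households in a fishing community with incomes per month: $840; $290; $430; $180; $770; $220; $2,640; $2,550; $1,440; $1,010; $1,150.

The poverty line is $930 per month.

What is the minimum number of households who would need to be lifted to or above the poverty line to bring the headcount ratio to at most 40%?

6 of the 11 households are poor, so H = 6/11 = 0.545.
A headcount ratio of at most 40% allows at most ⌊0.40 × 11⌋ = 4 poor households.
So at least 6 − 4 = 2 must be lifted.

2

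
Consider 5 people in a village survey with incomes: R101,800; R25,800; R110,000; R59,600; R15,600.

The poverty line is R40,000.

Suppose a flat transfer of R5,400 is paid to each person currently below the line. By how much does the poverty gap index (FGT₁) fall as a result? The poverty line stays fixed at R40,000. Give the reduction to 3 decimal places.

0.054

Before: below the line — R15,600, R25,800; poverty gap index (FGT₁) = 0.19300.
After the R5,400 transfer: below the line — R21,000, R31,200; poverty gap index (FGT₁) = 0.13900.
Reduction = 0.19300 − 0.13900 = 0.054.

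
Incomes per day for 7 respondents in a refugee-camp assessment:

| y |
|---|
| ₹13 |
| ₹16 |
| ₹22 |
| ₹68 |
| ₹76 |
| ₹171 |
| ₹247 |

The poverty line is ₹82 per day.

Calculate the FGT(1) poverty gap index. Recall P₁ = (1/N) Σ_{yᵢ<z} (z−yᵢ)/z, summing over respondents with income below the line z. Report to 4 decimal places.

0.3746

Incomes under z: ₹13, ₹16, ₹22, ₹68, ₹76 (q = 5 of N = 7).
Shortfall ratios: (82−13)/82 = 0.8415; (82−16)/82 = 0.8049; (82−22)/82 = 0.7317; (82−68)/82 = 0.1707; (82−76)/82 = 0.0732.
Sum of shortfalls = 2.621951; P₁ averages over all N: 2.621951 / 7 = 0.3746.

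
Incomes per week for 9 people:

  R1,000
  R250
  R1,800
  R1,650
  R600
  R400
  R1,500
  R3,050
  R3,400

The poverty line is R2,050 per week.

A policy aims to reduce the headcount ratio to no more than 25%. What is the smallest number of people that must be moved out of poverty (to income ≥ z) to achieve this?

7 of the 9 people are poor, so H = 7/9 = 0.778.
A headcount ratio of at most 25% allows at most ⌊0.25 × 9⌋ = 2 poor people.
So at least 7 − 2 = 5 must be lifted.

5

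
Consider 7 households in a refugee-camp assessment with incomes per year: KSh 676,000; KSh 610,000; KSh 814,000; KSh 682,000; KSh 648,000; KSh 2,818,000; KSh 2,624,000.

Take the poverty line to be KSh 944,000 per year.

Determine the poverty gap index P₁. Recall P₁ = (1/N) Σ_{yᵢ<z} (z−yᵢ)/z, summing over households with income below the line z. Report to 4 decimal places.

Below the line: KSh 610,000, KSh 648,000, KSh 676,000, KSh 682,000, KSh 814,000 (q = 5 of N = 7).
Relative gaps: (944000−610000)/944000 = 0.3538; (944000−648000)/944000 = 0.3136; (944000−676000)/944000 = 0.2839; (944000−682000)/944000 = 0.2775; (944000−814000)/944000 = 0.1377.
Σ = 1.366525. Dividing by the full population N = 7 gives P₁ = 0.1952.

0.1952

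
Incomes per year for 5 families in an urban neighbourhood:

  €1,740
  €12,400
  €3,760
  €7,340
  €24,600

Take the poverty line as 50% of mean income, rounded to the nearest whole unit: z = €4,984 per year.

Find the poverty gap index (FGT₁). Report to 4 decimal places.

0.1793

Poor units: €1,740, €3,760 (q = 2 of N = 5).
Normalized shortfalls: (4984−1740)/4984 = 0.6509; (4984−3760)/4984 = 0.2456.
Sum of shortfalls = 0.896469; P₁ averages over all N: 0.896469 / 5 = 0.1793.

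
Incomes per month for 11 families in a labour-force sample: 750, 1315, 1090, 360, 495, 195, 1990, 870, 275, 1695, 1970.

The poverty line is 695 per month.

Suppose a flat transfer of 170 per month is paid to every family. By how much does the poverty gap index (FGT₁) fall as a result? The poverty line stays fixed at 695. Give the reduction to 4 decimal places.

Before: below the line — 195, 275, 360, 495; poverty gap index (FGT₁) = 0.190320.
After the 170 transfer: below the line — 365, 445, 530, 665; poverty gap index (FGT₁) = 0.101373.
Reduction = 0.190320 − 0.101373 = 0.0889.

0.0889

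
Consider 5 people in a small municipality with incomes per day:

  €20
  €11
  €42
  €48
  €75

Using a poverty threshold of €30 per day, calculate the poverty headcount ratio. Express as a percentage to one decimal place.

2 of the 5 people have income below €30.
H = 2/5 = 40.0%.

40.0%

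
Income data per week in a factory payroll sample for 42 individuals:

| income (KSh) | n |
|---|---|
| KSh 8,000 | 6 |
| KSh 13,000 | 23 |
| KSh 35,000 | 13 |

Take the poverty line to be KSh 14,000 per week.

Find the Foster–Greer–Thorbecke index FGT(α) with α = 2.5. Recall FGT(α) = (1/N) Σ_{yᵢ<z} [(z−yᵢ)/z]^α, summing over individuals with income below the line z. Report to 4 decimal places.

0.0179

Below z: 6×KSh 8,000, 23×KSh 13,000 (q = 29 of N = 42).
Shortfall ratios: (14000−8000)/14000 = 0.4286 (×6); (14000−13000)/14000 = 0.0714 (×23).
Raised to α = 2.5: 0.12024 (×6); 0.00136 (×23).
Sum = 0.752817; FGT(2.5) = 0.752817 / 42 = 0.0179.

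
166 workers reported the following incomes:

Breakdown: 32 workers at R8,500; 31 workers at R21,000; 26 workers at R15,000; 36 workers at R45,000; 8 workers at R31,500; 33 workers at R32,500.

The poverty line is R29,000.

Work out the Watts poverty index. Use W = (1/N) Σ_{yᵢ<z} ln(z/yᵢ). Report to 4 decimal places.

0.4001

Incomes under z: 32×R8,500, 26×R15,000, 31×R21,000 (q = 89 of N = 166).
Log shortfalls: ln(29000/8500) = 1.2272 (×32); ln(29000/15000) = 0.6592 (×26); ln(29000/21000) = 0.3228 (×31).
W = 66.417711 / 166 = 0.4001.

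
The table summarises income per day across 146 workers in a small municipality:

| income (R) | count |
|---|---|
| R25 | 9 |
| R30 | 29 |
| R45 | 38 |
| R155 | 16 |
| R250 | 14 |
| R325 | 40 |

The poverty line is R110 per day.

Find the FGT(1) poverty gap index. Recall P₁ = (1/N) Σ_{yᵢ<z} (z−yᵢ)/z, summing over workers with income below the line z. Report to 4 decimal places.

Incomes under z: 9×R25, 29×R30, 38×R45 (q = 76 of N = 146).
Gap ratios (z−y)/z: (110−25)/110 = 0.7727 (×9); (110−30)/110 = 0.7273 (×29); (110−45)/110 = 0.5909 (×38).
Σ = 50.500000. Dividing by the full population N = 146 gives P₁ = 0.3459.

0.3459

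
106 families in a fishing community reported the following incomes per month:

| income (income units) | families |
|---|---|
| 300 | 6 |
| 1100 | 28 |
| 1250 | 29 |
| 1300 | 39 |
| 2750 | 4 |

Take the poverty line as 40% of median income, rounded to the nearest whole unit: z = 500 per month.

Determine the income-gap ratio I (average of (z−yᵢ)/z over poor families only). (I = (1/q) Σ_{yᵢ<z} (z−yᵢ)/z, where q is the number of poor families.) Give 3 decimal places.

0.400

Below z: 6×300 (q = 6 of N = 106).
Relative gaps: 0.4000 (×6); sum = 2.400000.
The income-gap ratio divides by q (the poor only): 2.400000 / 6 = 0.400.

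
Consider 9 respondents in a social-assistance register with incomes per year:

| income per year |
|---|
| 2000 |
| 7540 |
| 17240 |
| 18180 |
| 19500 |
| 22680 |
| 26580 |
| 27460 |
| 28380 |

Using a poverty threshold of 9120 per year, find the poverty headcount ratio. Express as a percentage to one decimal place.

22.2%

2 of the 9 respondents have income below 9120.
H = 2/9 = 22.2%.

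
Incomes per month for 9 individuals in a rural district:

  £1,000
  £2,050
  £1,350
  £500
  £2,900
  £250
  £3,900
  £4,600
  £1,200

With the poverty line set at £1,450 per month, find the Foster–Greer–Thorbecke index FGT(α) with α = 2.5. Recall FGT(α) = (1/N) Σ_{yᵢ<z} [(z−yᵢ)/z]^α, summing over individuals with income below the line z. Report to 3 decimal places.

0.115

Below the line: £250, £500, £1,000, £1,200, £1,350 (q = 5 of N = 9).
Relative gaps: (1450−250)/1450 = 0.8276; (1450−500)/1450 = 0.6552; (1450−1000)/1450 = 0.3103; (1450−1200)/1450 = 0.1724; (1450−1350)/1450 = 0.0690.
Raised to α = 2.5: 0.62306; 0.34745; 0.05366; 0.01234; 0.00125.
Sum = 1.037759; FGT(2.5) = 1.037759 / 9 = 0.115.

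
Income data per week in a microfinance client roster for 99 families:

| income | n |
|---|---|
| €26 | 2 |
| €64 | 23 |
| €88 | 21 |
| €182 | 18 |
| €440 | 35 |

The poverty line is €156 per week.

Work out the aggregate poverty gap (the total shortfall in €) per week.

Below the line: 2×€26, 23×€64, 21×€88 (q = 46 of N = 99).
Individual gaps: 2×(156−26) = 260; 23×(156−64) = 2116; 21×(156−88) = 1428.
Aggregate gap = €3,804.

€3,804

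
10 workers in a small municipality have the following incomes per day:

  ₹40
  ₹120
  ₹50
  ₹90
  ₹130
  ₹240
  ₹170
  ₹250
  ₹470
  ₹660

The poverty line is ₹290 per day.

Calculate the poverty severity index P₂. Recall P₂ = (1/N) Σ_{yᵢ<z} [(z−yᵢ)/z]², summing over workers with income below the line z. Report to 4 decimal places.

0.2772

Below z: ₹40, ₹50, ₹90, ₹120, ₹130, ₹170, ₹240, ₹250 (q = 8 of N = 10).
Gap ratios (z−y)/z: (290−40)/290 = 0.8621; (290−50)/290 = 0.8276; (290−90)/290 = 0.6897; (290−120)/290 = 0.5862; (290−130)/290 = 0.5517; (290−170)/290 = 0.4138; (290−240)/290 = 0.1724; (290−250)/290 = 0.1379.
Squared: 0.7432; 0.6849; 0.4756; 0.3436; 0.3044; 0.1712; 0.0297; 0.0190.
Sum = 2.771700; P₂ = 2.771700 / 10 = 0.2772.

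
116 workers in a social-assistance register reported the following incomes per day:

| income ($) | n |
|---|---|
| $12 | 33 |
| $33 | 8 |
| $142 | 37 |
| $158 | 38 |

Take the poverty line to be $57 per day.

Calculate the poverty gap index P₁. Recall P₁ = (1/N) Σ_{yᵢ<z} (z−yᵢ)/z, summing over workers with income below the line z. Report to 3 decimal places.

0.254

Poor units: 33×$12, 8×$33 (q = 41 of N = 116).
Normalized shortfalls: (57−12)/57 = 0.7895 (×33); (57−33)/57 = 0.4211 (×8).
Σ = 29.421053. Dividing by the full population N = 116 gives P₁ = 0.254.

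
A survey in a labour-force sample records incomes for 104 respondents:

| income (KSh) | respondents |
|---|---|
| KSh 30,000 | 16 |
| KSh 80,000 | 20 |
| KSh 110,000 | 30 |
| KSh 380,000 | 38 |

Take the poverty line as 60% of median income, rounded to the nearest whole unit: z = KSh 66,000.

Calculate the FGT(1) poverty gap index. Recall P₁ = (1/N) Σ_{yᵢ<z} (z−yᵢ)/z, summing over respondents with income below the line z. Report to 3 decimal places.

Below z: 16×KSh 30,000 (q = 16 of N = 104).
Shortfall ratios: (66000−30000)/66000 = 0.5455 (×16).
Σ = 8.727273. Dividing by the full population N = 104 gives P₁ = 0.084.

0.084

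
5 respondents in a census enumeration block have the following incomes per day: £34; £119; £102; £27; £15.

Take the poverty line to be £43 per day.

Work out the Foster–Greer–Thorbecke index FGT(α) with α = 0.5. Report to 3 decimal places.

Below the line: £15, £27, £34 (q = 3 of N = 5).
Gap ratios (z−y)/z: (43−15)/43 = 0.6512; (43−27)/43 = 0.3721; (43−34)/43 = 0.2093.
Raised to α = 0.5: 0.80695; 0.60999; 0.45750.
Sum = 1.874437; FGT(0.5) = 1.874437 / 5 = 0.375.

0.375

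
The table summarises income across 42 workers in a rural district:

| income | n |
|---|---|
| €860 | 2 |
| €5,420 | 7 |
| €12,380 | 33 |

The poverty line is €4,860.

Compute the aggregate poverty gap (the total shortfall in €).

€8,000

Below the line: 2×€860 (q = 2 of N = 42).
Individual gaps: 2×(4860−860) = 8000.
Aggregate gap = €8,000.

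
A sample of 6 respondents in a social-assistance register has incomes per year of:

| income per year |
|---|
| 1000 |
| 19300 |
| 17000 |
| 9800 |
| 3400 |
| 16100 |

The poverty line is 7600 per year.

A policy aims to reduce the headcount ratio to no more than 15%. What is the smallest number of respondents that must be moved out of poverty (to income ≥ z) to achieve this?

2

2 of the 6 respondents are poor, so H = 2/6 = 0.333.
A headcount ratio of at most 15% allows at most ⌊0.15 × 6⌋ = 0 poor respondents.
So at least 2 − 0 = 2 must be lifted.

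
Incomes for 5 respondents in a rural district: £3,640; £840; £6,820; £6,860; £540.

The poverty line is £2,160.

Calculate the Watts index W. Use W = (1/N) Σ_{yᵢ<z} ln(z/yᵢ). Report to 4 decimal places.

Incomes under z: £540, £840 (q = 2 of N = 5).
Log shortfalls: ln(2160/540) = 1.3863; ln(2160/840) = 0.9445.
W = 2.330756 / 5 = 0.4662.

0.4662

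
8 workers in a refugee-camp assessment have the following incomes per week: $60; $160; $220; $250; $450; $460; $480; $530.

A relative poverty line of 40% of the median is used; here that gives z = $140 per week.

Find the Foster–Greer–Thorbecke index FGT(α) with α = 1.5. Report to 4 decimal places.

Poor units: $60 (q = 1 of N = 8).
Shortfall ratios: (140−60)/140 = 0.5714.
Raised to α = 1.5: 0.43196.
Sum = 0.431959; FGT(1.5) = 0.431959 / 8 = 0.0540.

0.0540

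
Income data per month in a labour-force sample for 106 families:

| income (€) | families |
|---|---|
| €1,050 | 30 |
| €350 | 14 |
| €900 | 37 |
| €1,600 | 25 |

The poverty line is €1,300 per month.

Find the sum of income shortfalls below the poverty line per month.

Poor units: 14×€350, 37×€900, 30×€1,050 (q = 81 of N = 106).
Individual gaps: 14×(1300−350) = 13300; 37×(1300−900) = 14800; 30×(1300−1050) = 7500.
Aggregate gap = €35,600.

€35,600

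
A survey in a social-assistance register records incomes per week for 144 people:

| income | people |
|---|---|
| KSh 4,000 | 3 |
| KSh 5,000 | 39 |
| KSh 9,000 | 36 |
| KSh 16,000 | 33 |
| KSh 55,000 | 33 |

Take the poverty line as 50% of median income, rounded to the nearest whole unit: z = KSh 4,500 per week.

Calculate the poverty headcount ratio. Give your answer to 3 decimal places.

3 of the 144 people have income below KSh 4,500.
H = 3/144 = 0.021.

0.021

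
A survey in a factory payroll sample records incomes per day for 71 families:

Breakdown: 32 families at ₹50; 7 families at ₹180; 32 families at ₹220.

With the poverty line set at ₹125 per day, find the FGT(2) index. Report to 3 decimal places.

0.162

Incomes under z: 32×₹50 (q = 32 of N = 71).
Relative gaps: (125−50)/125 = 0.6000 (×32).
Squared: 0.3600 (×32).
Sum = 11.520000; P₂ = 11.520000 / 71 = 0.162.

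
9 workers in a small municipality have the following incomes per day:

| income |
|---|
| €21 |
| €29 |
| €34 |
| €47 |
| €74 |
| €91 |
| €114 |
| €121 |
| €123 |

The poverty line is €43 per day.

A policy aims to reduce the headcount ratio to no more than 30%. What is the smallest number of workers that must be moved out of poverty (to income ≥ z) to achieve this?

1

3 of the 9 workers are poor, so H = 3/9 = 0.333.
A headcount ratio of at most 30% allows at most ⌊0.30 × 9⌋ = 2 poor workers.
So at least 3 − 2 = 1 must be lifted.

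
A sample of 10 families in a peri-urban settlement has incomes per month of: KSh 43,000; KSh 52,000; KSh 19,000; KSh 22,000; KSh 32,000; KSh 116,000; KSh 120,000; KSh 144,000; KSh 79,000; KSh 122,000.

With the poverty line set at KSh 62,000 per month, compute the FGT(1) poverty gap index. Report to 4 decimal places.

0.2290

Below z: KSh 19,000, KSh 22,000, KSh 32,000, KSh 43,000, KSh 52,000 (q = 5 of N = 10).
Gap ratios (z−y)/z: (62000−19000)/62000 = 0.6935; (62000−22000)/62000 = 0.6452; (62000−32000)/62000 = 0.4839; (62000−43000)/62000 = 0.3065; (62000−52000)/62000 = 0.1613.
Σ = 2.290323. Dividing by the full population N = 10 gives P₁ = 0.2290.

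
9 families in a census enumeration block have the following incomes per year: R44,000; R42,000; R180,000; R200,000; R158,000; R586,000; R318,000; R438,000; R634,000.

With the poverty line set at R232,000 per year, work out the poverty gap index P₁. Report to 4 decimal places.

Poor units: R42,000, R44,000, R158,000, R180,000, R200,000 (q = 5 of N = 9).
Normalized shortfalls: (232000−42000)/232000 = 0.8190; (232000−44000)/232000 = 0.8103; (232000−158000)/232000 = 0.3190; (232000−180000)/232000 = 0.2241; (232000−200000)/232000 = 0.1379.
Sum of shortfalls = 2.310345; P₁ averages over all N: 2.310345 / 9 = 0.2567.

0.2567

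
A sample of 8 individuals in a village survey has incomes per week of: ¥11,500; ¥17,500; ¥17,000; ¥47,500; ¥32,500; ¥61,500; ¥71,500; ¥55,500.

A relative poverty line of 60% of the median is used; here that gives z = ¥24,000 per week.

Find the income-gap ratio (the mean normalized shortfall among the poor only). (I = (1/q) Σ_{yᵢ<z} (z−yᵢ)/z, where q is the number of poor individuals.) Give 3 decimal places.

Below the line: ¥11,500, ¥17,000, ¥17,500 (q = 3 of N = 8).
Relative gaps: 0.5208, 0.2917, 0.2708; sum = 1.083333.
The income-gap ratio divides by q (the poor only): 1.083333 / 3 = 0.361.

0.361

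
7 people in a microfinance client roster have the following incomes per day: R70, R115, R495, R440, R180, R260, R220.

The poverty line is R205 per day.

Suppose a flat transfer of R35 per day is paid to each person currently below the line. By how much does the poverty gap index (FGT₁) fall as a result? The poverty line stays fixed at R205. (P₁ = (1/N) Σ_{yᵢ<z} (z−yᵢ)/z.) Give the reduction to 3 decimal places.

0.066

Before: below the line — R70, R115, R180; poverty gap index (FGT₁) = 0.17422.
After the R35 transfer: below the line — R105, R150; poverty gap index (FGT₁) = 0.10801.
Reduction = 0.17422 − 0.10801 = 0.066.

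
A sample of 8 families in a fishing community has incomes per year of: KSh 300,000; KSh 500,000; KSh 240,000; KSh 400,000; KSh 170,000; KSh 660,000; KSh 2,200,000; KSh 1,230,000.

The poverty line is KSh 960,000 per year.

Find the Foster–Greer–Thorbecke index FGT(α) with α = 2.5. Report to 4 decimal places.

Below the line: KSh 170,000, KSh 240,000, KSh 300,000, KSh 400,000, KSh 500,000, KSh 660,000 (q = 6 of N = 8).
Gap ratios (z−y)/z: (960000−170000)/960000 = 0.8229; (960000−240000)/960000 = 0.7500; (960000−300000)/960000 = 0.6875; (960000−400000)/960000 = 0.5833; (960000−500000)/960000 = 0.4792; (960000−660000)/960000 = 0.3125.
Raised to α = 2.5: 0.61431; 0.48714; 0.39191; 0.25989; 0.15893; 0.05459.
Sum = 1.966775; FGT(2.5) = 1.966775 / 8 = 0.2458.

0.2458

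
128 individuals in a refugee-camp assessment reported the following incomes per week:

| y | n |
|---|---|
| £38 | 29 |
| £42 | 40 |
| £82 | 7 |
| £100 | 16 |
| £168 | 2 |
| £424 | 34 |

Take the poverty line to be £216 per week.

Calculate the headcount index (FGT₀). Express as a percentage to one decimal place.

73.4%

94 of the 128 individuals have income below £216.
H = 94/128 = 73.4%.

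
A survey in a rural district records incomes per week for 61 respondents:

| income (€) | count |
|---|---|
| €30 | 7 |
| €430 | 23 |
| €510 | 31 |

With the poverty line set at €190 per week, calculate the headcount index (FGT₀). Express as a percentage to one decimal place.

11.5%

7 of the 61 respondents have income below €190.
H = 7/61 = 11.5%.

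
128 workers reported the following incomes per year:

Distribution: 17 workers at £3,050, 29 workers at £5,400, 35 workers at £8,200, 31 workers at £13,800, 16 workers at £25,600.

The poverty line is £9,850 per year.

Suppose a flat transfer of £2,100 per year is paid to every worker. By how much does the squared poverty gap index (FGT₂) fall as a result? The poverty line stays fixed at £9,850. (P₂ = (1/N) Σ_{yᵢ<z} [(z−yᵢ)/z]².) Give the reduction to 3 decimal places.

0.074

Before: below the line — 17×£3,050, 29×£5,400, 35×£8,200; squared poverty gap index (FGT₂) = 0.11721.
After the £2,100 transfer: below the line — 17×£5,150, 29×£7,500; squared poverty gap index (FGT₂) = 0.04313.
Reduction = 0.11721 − 0.04313 = 0.074.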